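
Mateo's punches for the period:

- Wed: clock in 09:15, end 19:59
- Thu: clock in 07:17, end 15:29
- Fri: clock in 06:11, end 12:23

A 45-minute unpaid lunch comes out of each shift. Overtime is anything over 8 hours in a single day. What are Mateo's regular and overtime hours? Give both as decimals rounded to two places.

Regular 20.90 hours, overtime 1.98 hours

Wed: 09:15–19:59 = 10 h 44 min; less 45 min break → 9 h 59 min
Thu: 07:17–15:29 = 8 h 12 min; less 45 min break → 7 h 27 min
Fri: 06:11–12:23 = 6 h 12 min; less 45 min break → 5 h 27 min
Wed reg 8 h 0 min / OT 1 h 59 min; Thu reg 7 h 27 min / OT 0 h 0 min; Fri reg 5 h 27 min / OT 0 h 0 min.
Totals: regular 20 h 54 min, overtime 1 h 59 min.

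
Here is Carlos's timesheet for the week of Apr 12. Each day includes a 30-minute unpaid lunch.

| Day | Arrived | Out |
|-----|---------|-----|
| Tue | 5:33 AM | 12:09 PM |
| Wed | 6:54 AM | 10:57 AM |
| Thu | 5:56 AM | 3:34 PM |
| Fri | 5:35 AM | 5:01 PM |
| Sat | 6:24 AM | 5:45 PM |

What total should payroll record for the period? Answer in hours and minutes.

40 h 34 min

Tue: 5:33 AM–12:09 PM = 6 h 36 min; less 30 min break → 6 h 6 min
Wed: 6:54 AM–10:57 AM = 4 h 3 min; less 30 min break → 3 h 33 min
Thu: 5:56 AM–3:34 PM = 9 h 38 min; less 30 min break → 9 h 8 min
Fri: 5:35 AM–5:01 PM = 11 h 26 min; less 30 min break → 10 h 56 min
Sat: 6:24 AM–5:45 PM = 11 h 21 min; less 30 min break → 10 h 51 min
Total: 6 h 6 min + 3 h 33 min + 9 h 8 min + 10 h 56 min + 10 h 51 min = 40 h 34 min.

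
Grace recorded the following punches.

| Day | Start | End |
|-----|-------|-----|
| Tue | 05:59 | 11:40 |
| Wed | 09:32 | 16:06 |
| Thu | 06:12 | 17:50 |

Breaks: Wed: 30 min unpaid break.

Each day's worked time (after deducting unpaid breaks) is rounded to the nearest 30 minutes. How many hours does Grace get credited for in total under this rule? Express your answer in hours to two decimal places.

23.00 hours

Tue: 05:59–11:40 = 5 h 41 min → rounds to 5 h 30 min
Wed: 09:32–16:06 = 6 h 34 min − 30 min = 6 h 4 min → rounds to 6 h 0 min
Thu: 06:12–17:50 = 11 h 38 min → rounds to 11 h 30 min
Total credited: 23 h 0 min.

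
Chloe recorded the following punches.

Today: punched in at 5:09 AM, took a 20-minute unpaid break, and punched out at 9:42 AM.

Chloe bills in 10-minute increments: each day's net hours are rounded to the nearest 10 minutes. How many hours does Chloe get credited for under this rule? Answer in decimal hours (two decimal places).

Today: 5:09 AM–9:42 AM = 4 h 33 min − 20 min = 4 h 13 min → rounds to 4 h 10 min

4.17 hours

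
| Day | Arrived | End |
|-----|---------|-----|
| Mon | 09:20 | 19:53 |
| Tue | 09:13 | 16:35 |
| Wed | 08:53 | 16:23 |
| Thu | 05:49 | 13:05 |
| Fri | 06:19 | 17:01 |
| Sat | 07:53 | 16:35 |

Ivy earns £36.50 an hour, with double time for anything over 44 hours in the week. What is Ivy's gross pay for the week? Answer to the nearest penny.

Mon: 09:20–19:53 = 10 h 33 min
Tue: 09:13–16:35 = 7 h 22 min
Wed: 08:53–16:23 = 7 h 30 min
Thu: 05:49–13:05 = 7 h 16 min
Fri: 06:19–17:01 = 10 h 42 min
Sat: 07:53–16:35 = 8 h 42 min
Total worked: 52 h 5 min = 3125 min.
Regular 44 h 0 min = 2640 min at £36.50/h; overtime 8 h 5 min = 485 min at £73.00/h.
Pay = (2640 × £36.50 + 485 × £73.00) ÷ 60 = £2196.08.

£2196.08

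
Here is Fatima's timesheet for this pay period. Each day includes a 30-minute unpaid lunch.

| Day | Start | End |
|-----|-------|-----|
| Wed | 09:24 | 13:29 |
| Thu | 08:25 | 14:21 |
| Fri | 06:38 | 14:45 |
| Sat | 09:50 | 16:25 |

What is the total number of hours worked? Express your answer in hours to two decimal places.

22.72 hours

Wed: 09:24–13:29 = 4 h 5 min; less 30 min break → 3 h 35 min
Thu: 08:25–14:21 = 5 h 56 min; less 30 min break → 5 h 26 min
Fri: 06:38–14:45 = 8 h 7 min; less 30 min break → 7 h 37 min
Sat: 09:50–16:25 = 6 h 35 min; less 30 min break → 6 h 5 min
Total: 3 h 35 min + 5 h 26 min + 7 h 37 min + 6 h 5 min = 22 h 43 min.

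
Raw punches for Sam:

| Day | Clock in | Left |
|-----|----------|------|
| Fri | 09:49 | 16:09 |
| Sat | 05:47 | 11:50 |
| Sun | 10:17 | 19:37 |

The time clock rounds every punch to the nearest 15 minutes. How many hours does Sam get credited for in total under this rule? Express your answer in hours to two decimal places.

21.75 hours

Fri: in 09:49→09:45, out 16:09→16:15; 6 h 30 min
Sat: in 05:47→05:45, out 11:50→11:45; 6 h 0 min
Sun: in 10:17→10:15, out 19:37→19:30; 9 h 15 min
Total credited: 21 h 45 min.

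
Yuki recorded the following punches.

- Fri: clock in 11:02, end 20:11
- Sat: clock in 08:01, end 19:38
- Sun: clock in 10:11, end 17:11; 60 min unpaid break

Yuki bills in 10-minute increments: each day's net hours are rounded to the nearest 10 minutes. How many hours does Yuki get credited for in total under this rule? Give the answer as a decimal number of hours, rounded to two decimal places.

26.83 hours

Fri: 11:02–20:11 = 9 h 9 min → rounds to 9 h 10 min
Sat: 08:01–19:38 = 11 h 37 min → rounds to 11 h 40 min
Sun: 10:11–17:11 = 7 h 0 min − 60 min = 6 h 0 min → rounds to 6 h 0 min
Total credited: 26 h 50 min.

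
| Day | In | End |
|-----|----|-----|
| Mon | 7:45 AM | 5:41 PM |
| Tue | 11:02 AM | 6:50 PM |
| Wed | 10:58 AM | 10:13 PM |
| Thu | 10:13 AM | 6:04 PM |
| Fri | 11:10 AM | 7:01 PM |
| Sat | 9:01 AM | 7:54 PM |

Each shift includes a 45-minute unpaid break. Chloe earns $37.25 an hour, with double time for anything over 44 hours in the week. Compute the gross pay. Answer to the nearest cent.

Mon: 7:45 AM–5:41 PM = 9 h 56 min; less 45 min break → 9 h 11 min
Tue: 11:02 AM–6:50 PM = 7 h 48 min; less 45 min break → 7 h 3 min
Wed: 10:58 AM–10:13 PM = 11 h 15 min; less 45 min break → 10 h 30 min
Thu: 10:13 AM–6:04 PM = 7 h 51 min; less 45 min break → 7 h 6 min
Fri: 11:10 AM–7:01 PM = 7 h 51 min; less 45 min break → 7 h 6 min
Sat: 9:01 AM–7:54 PM = 10 h 53 min; less 45 min break → 10 h 8 min
Total worked: 51 h 4 min = 3064 min.
Regular 44 h 0 min = 2640 min at $37.25/h; overtime 7 h 4 min = 424 min at $74.50/h.
Pay = (2640 × $37.25 + 424 × $74.50) ÷ 60 = $2165.47.

$2165.47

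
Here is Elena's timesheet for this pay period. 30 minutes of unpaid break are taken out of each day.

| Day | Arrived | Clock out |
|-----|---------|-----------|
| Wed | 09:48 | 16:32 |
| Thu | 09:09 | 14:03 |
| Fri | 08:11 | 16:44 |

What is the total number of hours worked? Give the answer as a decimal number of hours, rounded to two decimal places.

18.68 hours

Wed: 09:48–16:32 = 6 h 44 min; less 30 min break → 6 h 14 min
Thu: 09:09–14:03 = 4 h 54 min; less 30 min break → 4 h 24 min
Fri: 08:11–16:44 = 8 h 33 min; less 30 min break → 8 h 3 min
Total: 6 h 14 min + 4 h 24 min + 8 h 3 min = 18 h 41 min.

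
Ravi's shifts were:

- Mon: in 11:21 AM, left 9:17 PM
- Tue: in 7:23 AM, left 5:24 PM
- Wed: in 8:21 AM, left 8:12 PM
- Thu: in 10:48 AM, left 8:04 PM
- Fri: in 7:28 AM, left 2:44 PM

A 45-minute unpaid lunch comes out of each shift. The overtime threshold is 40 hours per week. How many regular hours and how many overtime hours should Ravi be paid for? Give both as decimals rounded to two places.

Mon: 11:21 AM–9:17 PM = 9 h 56 min; less 45 min break → 9 h 11 min
Tue: 7:23 AM–5:24 PM = 10 h 1 min; less 45 min break → 9 h 16 min
Wed: 8:21 AM–8:12 PM = 11 h 51 min; less 45 min break → 11 h 6 min
Thu: 10:48 AM–8:04 PM = 9 h 16 min; less 45 min break → 8 h 31 min
Fri: 7:28 AM–2:44 PM = 7 h 16 min; less 45 min break → 6 h 31 min
Total worked: 44 h 35 min = 44.58 h.
Threshold 40 h → overtime 4 h 35 min, regular 40 h 0 min.

Regular 40.00 hours, overtime 4.58 hours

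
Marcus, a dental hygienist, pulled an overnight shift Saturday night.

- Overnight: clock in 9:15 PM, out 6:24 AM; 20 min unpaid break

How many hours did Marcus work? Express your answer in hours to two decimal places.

8.82 hours

Overnight: 9:15 PM → midnight = 2 h 45 min; midnight → 6:24 AM = 6 h 24 min; span 9 h 9 min; less 20 min break → 8 h 49 min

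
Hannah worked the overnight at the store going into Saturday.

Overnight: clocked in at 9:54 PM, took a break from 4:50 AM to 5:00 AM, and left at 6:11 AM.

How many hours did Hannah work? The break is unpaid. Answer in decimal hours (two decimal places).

Overnight: 9:54 PM → midnight = 2 h 6 min; midnight → 6:11 AM = 6 h 11 min; span 8 h 17 min; less 10 min break → 8 h 7 min

8.12 hours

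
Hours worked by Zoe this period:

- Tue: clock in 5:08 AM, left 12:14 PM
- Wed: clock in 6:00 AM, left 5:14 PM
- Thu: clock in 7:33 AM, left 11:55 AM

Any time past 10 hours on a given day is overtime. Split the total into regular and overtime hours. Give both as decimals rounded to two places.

Regular 21.47 hours, overtime 1.23 hours

Tue: 5:08 AM–12:14 PM = 7 h 6 min
Wed: 6:00 AM–5:14 PM = 11 h 14 min
Thu: 7:33 AM–11:55 AM = 4 h 22 min
Tue reg 7 h 6 min / OT 0 h 0 min; Wed reg 10 h 0 min / OT 1 h 14 min; Thu reg 4 h 22 min / OT 0 h 0 min.
Totals: regular 21 h 28 min, overtime 1 h 14 min.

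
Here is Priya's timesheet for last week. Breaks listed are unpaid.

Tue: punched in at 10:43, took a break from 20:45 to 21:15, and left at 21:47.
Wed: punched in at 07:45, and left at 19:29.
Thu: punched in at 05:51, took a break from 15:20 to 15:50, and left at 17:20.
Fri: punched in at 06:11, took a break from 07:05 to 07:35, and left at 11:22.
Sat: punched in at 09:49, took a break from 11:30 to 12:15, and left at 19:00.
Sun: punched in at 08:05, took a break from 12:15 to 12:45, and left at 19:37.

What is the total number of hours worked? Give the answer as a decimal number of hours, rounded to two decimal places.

Tue: 10:43–21:47 = 11 h 4 min; less 30 min break → 10 h 34 min
Wed: 07:45–19:29 = 11 h 44 min
Thu: 05:51–17:20 = 11 h 29 min; less 30 min break → 10 h 59 min
Fri: 06:11–11:22 = 5 h 11 min; less 30 min break → 4 h 41 min
Sat: 09:49–19:00 = 9 h 11 min; less 45 min break → 8 h 26 min
Sun: 08:05–19:37 = 11 h 32 min; less 30 min break → 11 h 2 min
Total: 10 h 34 min + 11 h 44 min + 10 h 59 min + 4 h 41 min + 8 h 26 min + 11 h 2 min = 57 h 26 min.

57.43 hours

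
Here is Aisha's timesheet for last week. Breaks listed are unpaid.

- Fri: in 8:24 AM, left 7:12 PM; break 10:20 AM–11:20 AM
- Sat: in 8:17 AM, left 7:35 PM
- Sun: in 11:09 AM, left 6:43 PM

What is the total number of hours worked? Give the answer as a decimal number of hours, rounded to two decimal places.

28.67 hours

Fri: 8:24 AM–7:12 PM = 10 h 48 min; less 60 min break → 9 h 48 min
Sat: 8:17 AM–7:35 PM = 11 h 18 min
Sun: 11:09 AM–6:43 PM = 7 h 34 min
Total: 9 h 48 min + 11 h 18 min + 7 h 34 min = 28 h 40 min.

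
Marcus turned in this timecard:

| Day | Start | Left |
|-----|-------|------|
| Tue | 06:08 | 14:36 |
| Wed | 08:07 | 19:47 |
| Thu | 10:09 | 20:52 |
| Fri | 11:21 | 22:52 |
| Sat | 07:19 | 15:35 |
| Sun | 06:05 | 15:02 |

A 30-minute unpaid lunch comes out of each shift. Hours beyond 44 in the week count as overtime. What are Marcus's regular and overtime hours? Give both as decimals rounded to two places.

Regular 44.00 hours, overtime 12.58 hours

Tue: 06:08–14:36 = 8 h 28 min; less 30 min break → 7 h 58 min
Wed: 08:07–19:47 = 11 h 40 min; less 30 min break → 11 h 10 min
Thu: 10:09–20:52 = 10 h 43 min; less 30 min break → 10 h 13 min
Fri: 11:21–22:52 = 11 h 31 min; less 30 min break → 11 h 1 min
Sat: 07:19–15:35 = 8 h 16 min; less 30 min break → 7 h 46 min
Sun: 06:05–15:02 = 8 h 57 min; less 30 min break → 8 h 27 min
Total worked: 56 h 35 min = 56.58 h.
Threshold 44 h → overtime 12 h 35 min, regular 44 h 0 min.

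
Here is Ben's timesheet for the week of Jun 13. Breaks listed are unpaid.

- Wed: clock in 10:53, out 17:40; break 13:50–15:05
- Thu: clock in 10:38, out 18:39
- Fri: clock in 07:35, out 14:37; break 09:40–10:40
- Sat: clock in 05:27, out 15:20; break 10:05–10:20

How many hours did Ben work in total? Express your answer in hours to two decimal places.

29.22 hours

Wed: 10:53–17:40 = 6 h 47 min; less 75 min break → 5 h 32 min
Thu: 10:38–18:39 = 8 h 1 min
Fri: 07:35–14:37 = 7 h 2 min; less 60 min break → 6 h 2 min
Sat: 05:27–15:20 = 9 h 53 min; less 15 min break → 9 h 38 min
Total: 5 h 32 min + 8 h 1 min + 6 h 2 min + 9 h 38 min = 29 h 13 min.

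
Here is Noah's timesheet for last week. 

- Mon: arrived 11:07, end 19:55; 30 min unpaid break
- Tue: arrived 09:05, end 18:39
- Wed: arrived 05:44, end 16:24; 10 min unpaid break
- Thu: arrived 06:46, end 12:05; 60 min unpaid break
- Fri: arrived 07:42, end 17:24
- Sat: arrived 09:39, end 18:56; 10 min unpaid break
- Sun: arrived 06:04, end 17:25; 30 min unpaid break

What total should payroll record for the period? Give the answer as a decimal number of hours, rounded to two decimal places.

62.35 hours

Mon: 11:07–19:55 = 8 h 48 min; less 30 min break → 8 h 18 min
Tue: 09:05–18:39 = 9 h 34 min
Wed: 05:44–16:24 = 10 h 40 min; less 10 min break → 10 h 30 min
Thu: 06:46–12:05 = 5 h 19 min; less 60 min break → 4 h 19 min
Fri: 07:42–17:24 = 9 h 42 min
Sat: 09:39–18:56 = 9 h 17 min; less 10 min break → 9 h 7 min
Sun: 06:04–17:25 = 11 h 21 min; less 30 min break → 10 h 51 min
Total: 8 h 18 min + 9 h 34 min + 10 h 30 min + 4 h 19 min + 9 h 42 min + 9 h 7 min + 10 h 51 min = 62 h 21 min.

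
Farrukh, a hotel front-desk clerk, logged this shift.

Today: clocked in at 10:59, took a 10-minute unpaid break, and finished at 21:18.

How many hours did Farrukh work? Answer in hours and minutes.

Today: 10:59–21:18 = 10 h 19 min; less 10 min break → 10 h 9 min

10 h 9 min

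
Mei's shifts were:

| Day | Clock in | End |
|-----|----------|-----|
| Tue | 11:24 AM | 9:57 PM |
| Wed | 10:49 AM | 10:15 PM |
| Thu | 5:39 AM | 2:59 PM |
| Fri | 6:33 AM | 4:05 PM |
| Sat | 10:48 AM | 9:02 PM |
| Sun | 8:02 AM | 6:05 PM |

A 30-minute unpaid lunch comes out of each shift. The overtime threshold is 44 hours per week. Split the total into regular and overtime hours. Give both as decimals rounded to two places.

Tue: 11:24 AM–9:57 PM = 10 h 33 min; less 30 min break → 10 h 3 min
Wed: 10:49 AM–10:15 PM = 11 h 26 min; less 30 min break → 10 h 56 min
Thu: 5:39 AM–2:59 PM = 9 h 20 min; less 30 min break → 8 h 50 min
Fri: 6:33 AM–4:05 PM = 9 h 32 min; less 30 min break → 9 h 2 min
Sat: 10:48 AM–9:02 PM = 10 h 14 min; less 30 min break → 9 h 44 min
Sun: 8:02 AM–6:05 PM = 10 h 3 min; less 30 min break → 9 h 33 min
Total worked: 58 h 8 min = 58.13 h.
Threshold 44 h → overtime 14 h 8 min, regular 44 h 0 min.

Regular 44.00 hours, overtime 14.13 hours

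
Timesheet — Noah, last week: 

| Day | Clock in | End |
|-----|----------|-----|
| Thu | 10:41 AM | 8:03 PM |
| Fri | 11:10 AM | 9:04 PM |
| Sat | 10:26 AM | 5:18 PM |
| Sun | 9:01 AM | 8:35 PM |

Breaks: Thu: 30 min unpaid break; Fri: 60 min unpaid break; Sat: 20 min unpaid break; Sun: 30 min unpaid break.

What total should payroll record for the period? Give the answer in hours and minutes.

35 h 22 min

Thu: 10:41 AM–8:03 PM = 9 h 22 min; less 30 min break → 8 h 52 min
Fri: 11:10 AM–9:04 PM = 9 h 54 min; less 60 min break → 8 h 54 min
Sat: 10:26 AM–5:18 PM = 6 h 52 min; less 20 min break → 6 h 32 min
Sun: 9:01 AM–8:35 PM = 11 h 34 min; less 30 min break → 11 h 4 min
Total: 8 h 52 min + 8 h 54 min + 6 h 32 min + 11 h 4 min = 35 h 22 min.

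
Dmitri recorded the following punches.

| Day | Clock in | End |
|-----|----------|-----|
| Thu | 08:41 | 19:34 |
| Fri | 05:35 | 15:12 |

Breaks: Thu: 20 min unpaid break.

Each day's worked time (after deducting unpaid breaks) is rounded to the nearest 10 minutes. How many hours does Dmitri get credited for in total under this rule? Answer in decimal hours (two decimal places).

Thu: 08:41–19:34 = 10 h 53 min − 20 min = 10 h 33 min → rounds to 10 h 30 min
Fri: 05:35–15:12 = 9 h 37 min → rounds to 9 h 40 min
Total credited: 20 h 10 min.

20.17 hours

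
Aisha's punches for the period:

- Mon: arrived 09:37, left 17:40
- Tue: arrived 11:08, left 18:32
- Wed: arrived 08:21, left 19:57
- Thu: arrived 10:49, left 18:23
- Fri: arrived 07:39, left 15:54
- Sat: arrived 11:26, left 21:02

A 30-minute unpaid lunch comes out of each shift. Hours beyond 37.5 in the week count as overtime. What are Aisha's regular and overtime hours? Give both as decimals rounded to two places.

Regular 37.50 hours, overtime 11.97 hours

Mon: 09:37–17:40 = 8 h 3 min; less 30 min break → 7 h 33 min
Tue: 11:08–18:32 = 7 h 24 min; less 30 min break → 6 h 54 min
Wed: 08:21–19:57 = 11 h 36 min; less 30 min break → 11 h 6 min
Thu: 10:49–18:23 = 7 h 34 min; less 30 min break → 7 h 4 min
Fri: 07:39–15:54 = 8 h 15 min; less 30 min break → 7 h 45 min
Sat: 11:26–21:02 = 9 h 36 min; less 30 min break → 9 h 6 min
Total worked: 49 h 28 min = 49.47 h.
Threshold 37.5 h → overtime 11 h 58 min, regular 37 h 30 min.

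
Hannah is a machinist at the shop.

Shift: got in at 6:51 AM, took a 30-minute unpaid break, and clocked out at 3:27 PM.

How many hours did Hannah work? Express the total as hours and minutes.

Shift: 6:51 AM–3:27 PM = 8 h 36 min; less 30 min break → 8 h 6 min

8 h 6 min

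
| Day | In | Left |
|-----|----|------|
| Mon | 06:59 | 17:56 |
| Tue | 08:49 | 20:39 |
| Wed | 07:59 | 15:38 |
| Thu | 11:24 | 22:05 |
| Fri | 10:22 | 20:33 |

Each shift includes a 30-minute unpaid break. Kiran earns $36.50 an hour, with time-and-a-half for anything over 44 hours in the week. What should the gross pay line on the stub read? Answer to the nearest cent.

Mon: 06:59–17:56 = 10 h 57 min; less 30 min break → 10 h 27 min
Tue: 08:49–20:39 = 11 h 50 min; less 30 min break → 11 h 20 min
Wed: 07:59–15:38 = 7 h 39 min; less 30 min break → 7 h 9 min
Thu: 11:24–22:05 = 10 h 41 min; less 30 min break → 10 h 11 min
Fri: 10:22–20:33 = 10 h 11 min; less 30 min break → 9 h 41 min
Total worked: 48 h 48 min = 2928 min.
Regular 44 h 0 min = 2640 min at $36.50/h; overtime 4 h 48 min = 288 min at $54.75/h.
Pay = (2640 × $36.50 + 288 × $54.75) ÷ 60 = $1868.80.

$1868.80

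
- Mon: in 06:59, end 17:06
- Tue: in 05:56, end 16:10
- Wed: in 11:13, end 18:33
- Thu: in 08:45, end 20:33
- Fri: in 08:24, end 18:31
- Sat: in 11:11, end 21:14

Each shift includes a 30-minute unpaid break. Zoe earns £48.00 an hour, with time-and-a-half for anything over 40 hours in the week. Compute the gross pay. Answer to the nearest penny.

Mon: 06:59–17:06 = 10 h 7 min; less 30 min break → 9 h 37 min
Tue: 05:56–16:10 = 10 h 14 min; less 30 min break → 9 h 44 min
Wed: 11:13–18:33 = 7 h 20 min; less 30 min break → 6 h 50 min
Thu: 08:45–20:33 = 11 h 48 min; less 30 min break → 11 h 18 min
Fri: 08:24–18:31 = 10 h 7 min; less 30 min break → 9 h 37 min
Sat: 11:11–21:14 = 10 h 3 min; less 30 min break → 9 h 33 min
Total worked: 56 h 39 min = 3399 min.
Regular 40 h 0 min = 2400 min at £48.00/h; overtime 16 h 39 min = 999 min at £72.00/h.
Pay = (2400 × £48.00 + 999 × £72.00) ÷ 60 = £3118.80.

£3118.80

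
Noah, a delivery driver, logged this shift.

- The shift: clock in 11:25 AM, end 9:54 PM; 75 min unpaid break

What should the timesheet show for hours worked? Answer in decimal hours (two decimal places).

The shift: 11:25 AM–9:54 PM = 10 h 29 min; less 75 min break → 9 h 14 min

9.23 hours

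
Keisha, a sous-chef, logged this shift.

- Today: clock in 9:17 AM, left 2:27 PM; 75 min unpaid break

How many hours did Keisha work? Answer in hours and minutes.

3 h 55 min

Today: 9:17 AM–2:27 PM = 5 h 10 min; less 75 min break → 3 h 55 min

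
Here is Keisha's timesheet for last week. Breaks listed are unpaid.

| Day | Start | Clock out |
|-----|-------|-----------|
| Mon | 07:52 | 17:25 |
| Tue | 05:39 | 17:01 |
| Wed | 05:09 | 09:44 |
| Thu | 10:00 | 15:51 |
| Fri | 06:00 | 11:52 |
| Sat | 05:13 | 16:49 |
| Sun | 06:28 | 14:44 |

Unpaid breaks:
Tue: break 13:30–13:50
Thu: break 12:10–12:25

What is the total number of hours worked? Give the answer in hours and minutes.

56 h 30 min

Mon: 07:52–17:25 = 9 h 33 min
Tue: 05:39–17:01 = 11 h 22 min; less 20 min break → 11 h 2 min
Wed: 05:09–09:44 = 4 h 35 min
Thu: 10:00–15:51 = 5 h 51 min; less 15 min break → 5 h 36 min
Fri: 06:00–11:52 = 5 h 52 min
Sat: 05:13–16:49 = 11 h 36 min
Sun: 06:28–14:44 = 8 h 16 min
Total: 9 h 33 min + 11 h 2 min + 4 h 35 min + 5 h 36 min + 5 h 52 min + 11 h 36 min + 8 h 16 min = 56 h 30 min.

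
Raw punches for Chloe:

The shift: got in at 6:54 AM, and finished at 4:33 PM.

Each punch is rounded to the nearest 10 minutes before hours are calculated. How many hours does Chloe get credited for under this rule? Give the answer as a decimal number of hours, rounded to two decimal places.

9.67 hours

The shift: in 6:54 AM→6:50 AM, out 4:33 PM→4:30 PM; 9 h 40 min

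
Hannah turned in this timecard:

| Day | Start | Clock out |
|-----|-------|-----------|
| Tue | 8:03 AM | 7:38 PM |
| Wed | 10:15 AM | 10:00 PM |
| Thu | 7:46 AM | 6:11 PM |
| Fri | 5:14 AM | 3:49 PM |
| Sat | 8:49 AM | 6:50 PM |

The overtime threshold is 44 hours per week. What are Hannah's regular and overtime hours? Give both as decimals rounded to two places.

Regular 44.00 hours, overtime 10.35 hours

Tue: 8:03 AM–7:38 PM = 11 h 35 min
Wed: 10:15 AM–10:00 PM = 11 h 45 min
Thu: 7:46 AM–6:11 PM = 10 h 25 min
Fri: 5:14 AM–3:49 PM = 10 h 35 min
Sat: 8:49 AM–6:50 PM = 10 h 1 min
Total worked: 54 h 21 min = 54.35 h.
Threshold 44 h → overtime 10 h 21 min, regular 44 h 0 min.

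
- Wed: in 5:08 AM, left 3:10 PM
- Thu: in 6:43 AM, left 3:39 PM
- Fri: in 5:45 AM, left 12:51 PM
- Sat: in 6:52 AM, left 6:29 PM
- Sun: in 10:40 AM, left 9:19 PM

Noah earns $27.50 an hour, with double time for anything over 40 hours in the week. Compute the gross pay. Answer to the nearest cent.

$1558.33

Wed: 5:08 AM–3:10 PM = 10 h 2 min
Thu: 6:43 AM–3:39 PM = 8 h 56 min
Fri: 5:45 AM–12:51 PM = 7 h 6 min
Sat: 6:52 AM–6:29 PM = 11 h 37 min
Sun: 10:40 AM–9:19 PM = 10 h 39 min
Total worked: 48 h 20 min = 2900 min.
Regular 40 h 0 min = 2400 min at $27.50/h; overtime 8 h 20 min = 500 min at $55.00/h.
Pay = (2400 × $27.50 + 500 × $55.00) ÷ 60 = $1558.33.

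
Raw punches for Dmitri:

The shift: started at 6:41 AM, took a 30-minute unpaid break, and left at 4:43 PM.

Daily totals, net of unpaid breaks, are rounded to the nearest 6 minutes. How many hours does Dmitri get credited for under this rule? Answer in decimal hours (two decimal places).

The shift: 6:41 AM–4:43 PM = 10 h 2 min − 30 min = 9 h 32 min → rounds to 9 h 30 min

9.50 hours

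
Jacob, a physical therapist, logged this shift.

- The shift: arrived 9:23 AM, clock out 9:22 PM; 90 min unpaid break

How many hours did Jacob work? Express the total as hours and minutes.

The shift: 9:23 AM–9:22 PM = 11 h 59 min; less 90 min break → 10 h 29 min

10 h 29 min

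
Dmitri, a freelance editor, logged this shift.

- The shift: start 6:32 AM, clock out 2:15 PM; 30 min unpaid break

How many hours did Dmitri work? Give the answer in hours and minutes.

The shift: 6:32 AM–2:15 PM = 7 h 43 min; less 30 min break → 7 h 13 min

7 h 13 min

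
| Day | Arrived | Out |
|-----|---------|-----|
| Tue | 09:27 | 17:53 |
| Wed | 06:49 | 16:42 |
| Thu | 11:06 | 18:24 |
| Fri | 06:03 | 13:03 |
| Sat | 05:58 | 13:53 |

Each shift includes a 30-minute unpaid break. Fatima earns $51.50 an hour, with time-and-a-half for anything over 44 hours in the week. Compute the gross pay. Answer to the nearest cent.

Tue: 09:27–17:53 = 8 h 26 min; less 30 min break → 7 h 56 min
Wed: 06:49–16:42 = 9 h 53 min; less 30 min break → 9 h 23 min
Thu: 11:06–18:24 = 7 h 18 min; less 30 min break → 6 h 48 min
Fri: 06:03–13:03 = 7 h 0 min; less 30 min break → 6 h 30 min
Sat: 05:58–13:53 = 7 h 55 min; less 30 min break → 7 h 25 min
Total worked: 38 h 2 min = 2282 min.
Regular 38 h 2 min = 2282 min at $51.50/h; overtime 0 h 0 min = 0 min at $77.25/h.
Pay = (2282 × $51.50 + 0 × $77.25) ÷ 60 = $1958.72.

$1958.72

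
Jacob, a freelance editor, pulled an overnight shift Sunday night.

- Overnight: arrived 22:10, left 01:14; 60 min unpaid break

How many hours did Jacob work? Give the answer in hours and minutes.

2 h 4 min

Overnight: 22:10 → midnight = 1 h 50 min; midnight → 01:14 = 1 h 14 min; span 3 h 4 min; less 60 min break → 2 h 4 min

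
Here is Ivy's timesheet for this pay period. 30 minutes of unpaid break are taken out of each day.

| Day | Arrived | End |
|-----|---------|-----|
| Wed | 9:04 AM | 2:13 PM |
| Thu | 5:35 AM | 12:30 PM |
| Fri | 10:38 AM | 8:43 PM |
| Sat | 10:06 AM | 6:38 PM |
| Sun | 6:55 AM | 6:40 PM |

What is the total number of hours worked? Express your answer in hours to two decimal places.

39.93 hours

Wed: 9:04 AM–2:13 PM = 5 h 9 min; less 30 min break → 4 h 39 min
Thu: 5:35 AM–12:30 PM = 6 h 55 min; less 30 min break → 6 h 25 min
Fri: 10:38 AM–8:43 PM = 10 h 5 min; less 30 min break → 9 h 35 min
Sat: 10:06 AM–6:38 PM = 8 h 32 min; less 30 min break → 8 h 2 min
Sun: 6:55 AM–6:40 PM = 11 h 45 min; less 30 min break → 11 h 15 min
Total: 4 h 39 min + 6 h 25 min + 9 h 35 min + 8 h 2 min + 11 h 15 min = 39 h 56 min.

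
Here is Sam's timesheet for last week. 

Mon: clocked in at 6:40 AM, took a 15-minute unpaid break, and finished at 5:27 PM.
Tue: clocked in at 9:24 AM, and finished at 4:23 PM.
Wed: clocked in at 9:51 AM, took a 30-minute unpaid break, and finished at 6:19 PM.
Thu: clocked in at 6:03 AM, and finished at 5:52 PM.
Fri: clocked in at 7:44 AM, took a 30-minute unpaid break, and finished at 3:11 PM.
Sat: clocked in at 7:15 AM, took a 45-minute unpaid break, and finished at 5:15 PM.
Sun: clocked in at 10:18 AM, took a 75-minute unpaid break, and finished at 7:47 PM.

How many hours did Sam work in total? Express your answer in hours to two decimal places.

61.73 hours

Mon: 6:40 AM–5:27 PM = 10 h 47 min; less 15 min break → 10 h 32 min
Tue: 9:24 AM–4:23 PM = 6 h 59 min
Wed: 9:51 AM–6:19 PM = 8 h 28 min; less 30 min break → 7 h 58 min
Thu: 6:03 AM–5:52 PM = 11 h 49 min
Fri: 7:44 AM–3:11 PM = 7 h 27 min; less 30 min break → 6 h 57 min
Sat: 7:15 AM–5:15 PM = 10 h 0 min; less 45 min break → 9 h 15 min
Sun: 10:18 AM–7:47 PM = 9 h 29 min; less 75 min break → 8 h 14 min
Total: 10 h 32 min + 6 h 59 min + 7 h 58 min + 11 h 49 min + 6 h 57 min + 9 h 15 min + 8 h 14 min = 61 h 44 min.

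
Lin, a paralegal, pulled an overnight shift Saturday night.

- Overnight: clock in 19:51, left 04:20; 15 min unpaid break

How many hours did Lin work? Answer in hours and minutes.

Overnight: 19:51 → midnight = 4 h 9 min; midnight → 04:20 = 4 h 20 min; span 8 h 29 min; less 15 min break → 8 h 14 min

8 h 14 min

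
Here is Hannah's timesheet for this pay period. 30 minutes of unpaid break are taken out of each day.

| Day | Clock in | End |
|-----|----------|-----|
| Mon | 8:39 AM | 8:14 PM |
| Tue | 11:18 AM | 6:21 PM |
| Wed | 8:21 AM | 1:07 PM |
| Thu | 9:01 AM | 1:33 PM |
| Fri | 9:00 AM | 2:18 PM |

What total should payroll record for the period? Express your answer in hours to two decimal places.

Mon: 8:39 AM–8:14 PM = 11 h 35 min; less 30 min break → 11 h 5 min
Tue: 11:18 AM–6:21 PM = 7 h 3 min; less 30 min break → 6 h 33 min
Wed: 8:21 AM–1:07 PM = 4 h 46 min; less 30 min break → 4 h 16 min
Thu: 9:01 AM–1:33 PM = 4 h 32 min; less 30 min break → 4 h 2 min
Fri: 9:00 AM–2:18 PM = 5 h 18 min; less 30 min break → 4 h 48 min
Total: 11 h 5 min + 6 h 33 min + 4 h 16 min + 4 h 2 min + 4 h 48 min = 30 h 44 min.

30.73 hours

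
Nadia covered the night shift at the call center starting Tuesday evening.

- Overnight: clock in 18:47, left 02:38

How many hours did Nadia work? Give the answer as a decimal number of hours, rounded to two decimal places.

Overnight: 18:47 → midnight = 5 h 13 min; midnight → 02:38 = 2 h 38 min; span 7 h 51 min

7.85 hours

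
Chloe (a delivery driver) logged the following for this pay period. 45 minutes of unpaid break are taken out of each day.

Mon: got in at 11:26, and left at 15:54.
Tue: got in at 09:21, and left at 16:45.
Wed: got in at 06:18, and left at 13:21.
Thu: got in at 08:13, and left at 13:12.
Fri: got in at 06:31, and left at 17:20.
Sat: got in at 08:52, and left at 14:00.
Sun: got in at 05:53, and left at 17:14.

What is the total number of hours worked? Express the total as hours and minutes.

Mon: 11:26–15:54 = 4 h 28 min; less 45 min break → 3 h 43 min
Tue: 09:21–16:45 = 7 h 24 min; less 45 min break → 6 h 39 min
Wed: 06:18–13:21 = 7 h 3 min; less 45 min break → 6 h 18 min
Thu: 08:13–13:12 = 4 h 59 min; less 45 min break → 4 h 14 min
Fri: 06:31–17:20 = 10 h 49 min; less 45 min break → 10 h 4 min
Sat: 08:52–14:00 = 5 h 8 min; less 45 min break → 4 h 23 min
Sun: 05:53–17:14 = 11 h 21 min; less 45 min break → 10 h 36 min
Total: 3 h 43 min + 6 h 39 min + 6 h 18 min + 4 h 14 min + 10 h 4 min + 4 h 23 min + 10 h 36 min = 45 h 57 min.

45 h 57 min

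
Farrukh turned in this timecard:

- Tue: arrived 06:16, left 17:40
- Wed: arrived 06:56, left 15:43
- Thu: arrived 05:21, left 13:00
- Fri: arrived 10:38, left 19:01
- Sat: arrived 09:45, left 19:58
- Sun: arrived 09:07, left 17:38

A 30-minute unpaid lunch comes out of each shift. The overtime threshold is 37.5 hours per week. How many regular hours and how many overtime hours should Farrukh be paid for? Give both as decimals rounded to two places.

Tue: 06:16–17:40 = 11 h 24 min; less 30 min break → 10 h 54 min
Wed: 06:56–15:43 = 8 h 47 min; less 30 min break → 8 h 17 min
Thu: 05:21–13:00 = 7 h 39 min; less 30 min break → 7 h 9 min
Fri: 10:38–19:01 = 8 h 23 min; less 30 min break → 7 h 53 min
Sat: 09:45–19:58 = 10 h 13 min; less 30 min break → 9 h 43 min
Sun: 09:07–17:38 = 8 h 31 min; less 30 min break → 8 h 1 min
Total worked: 51 h 57 min = 51.95 h.
Threshold 37.5 h → overtime 14 h 27 min, regular 37 h 30 min.

Regular 37.50 hours, overtime 14.45 hours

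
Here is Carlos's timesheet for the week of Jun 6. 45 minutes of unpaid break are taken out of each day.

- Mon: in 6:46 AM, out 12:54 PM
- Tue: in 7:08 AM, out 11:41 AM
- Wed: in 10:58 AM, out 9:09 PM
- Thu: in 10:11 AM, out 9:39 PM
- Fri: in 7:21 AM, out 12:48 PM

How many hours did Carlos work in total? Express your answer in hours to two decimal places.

Mon: 6:46 AM–12:54 PM = 6 h 8 min; less 45 min break → 5 h 23 min
Tue: 7:08 AM–11:41 AM = 4 h 33 min; less 45 min break → 3 h 48 min
Wed: 10:58 AM–9:09 PM = 10 h 11 min; less 45 min break → 9 h 26 min
Thu: 10:11 AM–9:39 PM = 11 h 28 min; less 45 min break → 10 h 43 min
Fri: 7:21 AM–12:48 PM = 5 h 27 min; less 45 min break → 4 h 42 min
Total: 5 h 23 min + 3 h 48 min + 9 h 26 min + 10 h 43 min + 4 h 42 min = 34 h 2 min.

34.03 hours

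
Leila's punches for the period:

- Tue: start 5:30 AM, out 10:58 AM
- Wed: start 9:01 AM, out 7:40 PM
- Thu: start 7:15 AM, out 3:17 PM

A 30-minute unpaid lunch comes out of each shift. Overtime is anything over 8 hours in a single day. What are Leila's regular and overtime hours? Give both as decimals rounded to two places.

Tue: 5:30 AM–10:58 AM = 5 h 28 min; less 30 min break → 4 h 58 min
Wed: 9:01 AM–7:40 PM = 10 h 39 min; less 30 min break → 10 h 9 min
Thu: 7:15 AM–3:17 PM = 8 h 2 min; less 30 min break → 7 h 32 min
Tue reg 4 h 58 min / OT 0 h 0 min; Wed reg 8 h 0 min / OT 2 h 9 min; Thu reg 7 h 32 min / OT 0 h 0 min.
Totals: regular 20 h 30 min, overtime 2 h 9 min.

Regular 20.50 hours, overtime 2.15 hours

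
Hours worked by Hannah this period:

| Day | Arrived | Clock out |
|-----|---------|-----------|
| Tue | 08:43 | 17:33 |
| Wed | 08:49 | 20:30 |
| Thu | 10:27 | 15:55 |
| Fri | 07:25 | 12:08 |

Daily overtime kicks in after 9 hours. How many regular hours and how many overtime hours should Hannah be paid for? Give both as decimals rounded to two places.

Tue: 08:43–17:33 = 8 h 50 min
Wed: 08:49–20:30 = 11 h 41 min
Thu: 10:27–15:55 = 5 h 28 min
Fri: 07:25–12:08 = 4 h 43 min
Tue reg 8 h 50 min / OT 0 h 0 min; Wed reg 9 h 0 min / OT 2 h 41 min; Thu reg 5 h 28 min / OT 0 h 0 min; Fri reg 4 h 43 min / OT 0 h 0 min.
Totals: regular 28 h 1 min, overtime 2 h 41 min.

Regular 28.02 hours, overtime 2.68 hours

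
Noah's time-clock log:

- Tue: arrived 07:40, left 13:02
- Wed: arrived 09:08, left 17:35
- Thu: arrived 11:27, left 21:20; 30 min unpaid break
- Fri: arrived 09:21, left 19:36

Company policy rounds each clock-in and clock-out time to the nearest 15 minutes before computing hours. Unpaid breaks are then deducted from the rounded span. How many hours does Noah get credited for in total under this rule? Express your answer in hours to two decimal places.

Tue: in 07:40→07:45, out 13:02→13:00; 5 h 15 min
Wed: in 09:08→09:15, out 17:35→17:30; 8 h 15 min
Thu: in 11:27→11:30, out 21:20→21:15; 9 h 45 min − 30 min = 9 h 15 min
Fri: in 09:21→09:15, out 19:36→19:30; 10 h 15 min
Total credited: 33 h 0 min.

33.00 hours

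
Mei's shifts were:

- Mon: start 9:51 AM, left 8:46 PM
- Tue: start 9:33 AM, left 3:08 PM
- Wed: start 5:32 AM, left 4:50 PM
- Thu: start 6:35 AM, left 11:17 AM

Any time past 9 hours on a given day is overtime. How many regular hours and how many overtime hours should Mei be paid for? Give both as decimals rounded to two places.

Regular 28.28 hours, overtime 4.22 hours

Mon: 9:51 AM–8:46 PM = 10 h 55 min
Tue: 9:33 AM–3:08 PM = 5 h 35 min
Wed: 5:32 AM–4:50 PM = 11 h 18 min
Thu: 6:35 AM–11:17 AM = 4 h 42 min
Mon reg 9 h 0 min / OT 1 h 55 min; Tue reg 5 h 35 min / OT 0 h 0 min; Wed reg 9 h 0 min / OT 2 h 18 min; Thu reg 4 h 42 min / OT 0 h 0 min.
Totals: regular 28 h 17 min, overtime 4 h 13 min.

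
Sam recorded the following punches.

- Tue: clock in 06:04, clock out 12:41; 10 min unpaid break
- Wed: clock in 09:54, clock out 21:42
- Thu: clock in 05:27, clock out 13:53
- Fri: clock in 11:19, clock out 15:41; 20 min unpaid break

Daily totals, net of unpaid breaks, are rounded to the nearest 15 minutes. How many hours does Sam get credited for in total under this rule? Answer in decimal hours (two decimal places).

Tue: 06:04–12:41 = 6 h 37 min − 10 min = 6 h 27 min → rounds to 6 h 30 min
Wed: 09:54–21:42 = 11 h 48 min → rounds to 11 h 45 min
Thu: 05:27–13:53 = 8 h 26 min → rounds to 8 h 30 min
Fri: 11:19–15:41 = 4 h 22 min − 20 min = 4 h 2 min → rounds to 4 h 0 min
Total credited: 30 h 45 min.

30.75 hours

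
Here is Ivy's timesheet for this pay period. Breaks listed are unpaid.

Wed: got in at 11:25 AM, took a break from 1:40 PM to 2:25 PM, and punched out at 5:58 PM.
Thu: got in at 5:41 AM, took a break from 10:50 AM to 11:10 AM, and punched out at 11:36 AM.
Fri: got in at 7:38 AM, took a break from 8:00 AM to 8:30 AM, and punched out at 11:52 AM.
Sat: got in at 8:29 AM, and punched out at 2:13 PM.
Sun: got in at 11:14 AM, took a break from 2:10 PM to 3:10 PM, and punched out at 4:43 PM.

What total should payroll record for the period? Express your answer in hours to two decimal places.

25.33 hours

Wed: 11:25 AM–5:58 PM = 6 h 33 min; less 45 min break → 5 h 48 min
Thu: 5:41 AM–11:36 AM = 5 h 55 min; less 20 min break → 5 h 35 min
Fri: 7:38 AM–11:52 AM = 4 h 14 min; less 30 min break → 3 h 44 min
Sat: 8:29 AM–2:13 PM = 5 h 44 min
Sun: 11:14 AM–4:43 PM = 5 h 29 min; less 60 min break → 4 h 29 min
Total: 5 h 48 min + 5 h 35 min + 3 h 44 min + 5 h 44 min + 4 h 29 min = 25 h 20 min.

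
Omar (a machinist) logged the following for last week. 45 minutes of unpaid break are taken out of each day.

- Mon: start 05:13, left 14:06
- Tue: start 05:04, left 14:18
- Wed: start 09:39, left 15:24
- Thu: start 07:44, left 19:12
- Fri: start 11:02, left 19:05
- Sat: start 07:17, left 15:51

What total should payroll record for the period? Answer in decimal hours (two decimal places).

Mon: 05:13–14:06 = 8 h 53 min; less 45 min break → 8 h 8 min
Tue: 05:04–14:18 = 9 h 14 min; less 45 min break → 8 h 29 min
Wed: 09:39–15:24 = 5 h 45 min; less 45 min break → 5 h 0 min
Thu: 07:44–19:12 = 11 h 28 min; less 45 min break → 10 h 43 min
Fri: 11:02–19:05 = 8 h 3 min; less 45 min break → 7 h 18 min
Sat: 07:17–15:51 = 8 h 34 min; less 45 min break → 7 h 49 min
Total: 8 h 8 min + 8 h 29 min + 5 h 0 min + 10 h 43 min + 7 h 18 min + 7 h 49 min = 47 h 27 min.

47.45 hours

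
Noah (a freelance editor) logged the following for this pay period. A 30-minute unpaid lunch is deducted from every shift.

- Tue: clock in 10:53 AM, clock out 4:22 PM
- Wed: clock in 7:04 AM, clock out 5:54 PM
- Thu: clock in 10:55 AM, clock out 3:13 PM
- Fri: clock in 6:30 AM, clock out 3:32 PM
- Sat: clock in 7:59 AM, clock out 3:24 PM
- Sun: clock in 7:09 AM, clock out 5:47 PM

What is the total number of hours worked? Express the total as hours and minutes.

Tue: 10:53 AM–4:22 PM = 5 h 29 min; less 30 min break → 4 h 59 min
Wed: 7:04 AM–5:54 PM = 10 h 50 min; less 30 min break → 10 h 20 min
Thu: 10:55 AM–3:13 PM = 4 h 18 min; less 30 min break → 3 h 48 min
Fri: 6:30 AM–3:32 PM = 9 h 2 min; less 30 min break → 8 h 32 min
Sat: 7:59 AM–3:24 PM = 7 h 25 min; less 30 min break → 6 h 55 min
Sun: 7:09 AM–5:47 PM = 10 h 38 min; less 30 min break → 10 h 8 min
Total: 4 h 59 min + 10 h 20 min + 3 h 48 min + 8 h 32 min + 6 h 55 min + 10 h 8 min = 44 h 42 min.

44 h 42 min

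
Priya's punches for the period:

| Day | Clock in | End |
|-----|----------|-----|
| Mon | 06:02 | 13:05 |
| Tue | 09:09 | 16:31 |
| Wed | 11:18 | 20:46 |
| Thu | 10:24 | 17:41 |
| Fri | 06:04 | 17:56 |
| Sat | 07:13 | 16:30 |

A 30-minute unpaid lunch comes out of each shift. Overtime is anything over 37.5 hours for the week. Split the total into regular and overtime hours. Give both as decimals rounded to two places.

Regular 37.50 hours, overtime 11.82 hours

Mon: 06:02–13:05 = 7 h 3 min; less 30 min break → 6 h 33 min
Tue: 09:09–16:31 = 7 h 22 min; less 30 min break → 6 h 52 min
Wed: 11:18–20:46 = 9 h 28 min; less 30 min break → 8 h 58 min
Thu: 10:24–17:41 = 7 h 17 min; less 30 min break → 6 h 47 min
Fri: 06:04–17:56 = 11 h 52 min; less 30 min break → 11 h 22 min
Sat: 07:13–16:30 = 9 h 17 min; less 30 min break → 8 h 47 min
Total worked: 49 h 19 min = 49.32 h.
Threshold 37.5 h → overtime 11 h 49 min, regular 37 h 30 min.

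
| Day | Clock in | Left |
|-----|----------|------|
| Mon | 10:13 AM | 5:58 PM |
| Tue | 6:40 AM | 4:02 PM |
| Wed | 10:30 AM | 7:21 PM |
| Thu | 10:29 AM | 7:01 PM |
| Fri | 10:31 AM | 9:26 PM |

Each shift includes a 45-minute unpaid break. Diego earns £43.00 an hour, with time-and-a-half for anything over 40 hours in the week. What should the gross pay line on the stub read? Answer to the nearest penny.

Mon: 10:13 AM–5:58 PM = 7 h 45 min; less 45 min break → 7 h 0 min
Tue: 6:40 AM–4:02 PM = 9 h 22 min; less 45 min break → 8 h 37 min
Wed: 10:30 AM–7:21 PM = 8 h 51 min; less 45 min break → 8 h 6 min
Thu: 10:29 AM–7:01 PM = 8 h 32 min; less 45 min break → 7 h 47 min
Fri: 10:31 AM–9:26 PM = 10 h 55 min; less 45 min break → 10 h 10 min
Total worked: 41 h 40 min = 2500 min.
Regular 40 h 0 min = 2400 min at £43.00/h; overtime 1 h 40 min = 100 min at £64.50/h.
Pay = (2400 × £43.00 + 100 × £64.50) ÷ 60 = £1827.50.

£1827.50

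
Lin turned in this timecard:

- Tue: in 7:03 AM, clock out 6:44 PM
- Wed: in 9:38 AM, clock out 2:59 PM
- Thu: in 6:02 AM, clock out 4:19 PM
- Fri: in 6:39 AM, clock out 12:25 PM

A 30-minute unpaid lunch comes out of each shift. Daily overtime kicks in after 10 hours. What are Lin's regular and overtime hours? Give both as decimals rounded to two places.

Regular 29.90 hours, overtime 1.18 hours

Tue: 7:03 AM–6:44 PM = 11 h 41 min; less 30 min break → 11 h 11 min
Wed: 9:38 AM–2:59 PM = 5 h 21 min; less 30 min break → 4 h 51 min
Thu: 6:02 AM–4:19 PM = 10 h 17 min; less 30 min break → 9 h 47 min
Fri: 6:39 AM–12:25 PM = 5 h 46 min; less 30 min break → 5 h 16 min
Tue reg 10 h 0 min / OT 1 h 11 min; Wed reg 4 h 51 min / OT 0 h 0 min; Thu reg 9 h 47 min / OT 0 h 0 min; Fri reg 5 h 16 min / OT 0 h 0 min.
Totals: regular 29 h 54 min, overtime 1 h 11 min.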